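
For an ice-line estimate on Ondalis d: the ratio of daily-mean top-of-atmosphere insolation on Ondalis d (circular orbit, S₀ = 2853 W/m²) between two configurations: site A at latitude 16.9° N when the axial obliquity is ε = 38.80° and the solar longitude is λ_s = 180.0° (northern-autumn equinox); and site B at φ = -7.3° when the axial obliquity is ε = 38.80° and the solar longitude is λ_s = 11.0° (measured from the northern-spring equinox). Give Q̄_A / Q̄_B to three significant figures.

— Configuration A (φ=+16.9°):
Solar declination: sin δ = sin ε · sin λ_s = sin 38.80° × sin 180.0° = 0.00000, so δ = +0.000°.
cos H₀ = −tan(+16.9°) tan(+0.000°) = -0.0000, H₀ = 1.5708 rad.
Bracket: H₀ sin φ sin δ + cos φ cos δ sin H₀ = 1.5708×0.29070×0.00000 + 0.95681×1.00000×1.00000 = 0.000000 + 0.956810 = 0.956810.
Q̄ = (S₀/π) × [bracket] = (2853/π) × 0.956810 = 868.92 W/m².
— Configuration B (φ=-7.3°):
Solar declination: sin δ = sin ε · sin λ_s = sin 38.80° × sin 11.0° = 0.11956, so δ = +6.867°.
cos H₀ = −tan(-7.3°) tan(+6.867°) = 0.0154, H₀ = 1.5554 rad.
Bracket: H₀ sin φ sin δ + cos φ cos δ sin H₀ = 1.5554×-0.12706×0.11956 + 0.99189×0.99283×0.99988 = -0.023629 + 0.984660 = 0.961031.
Q̄ = (S₀/π) × [bracket] = (2853/π) × 0.961031 = 872.75 W/m².
Ratio Q̄_A / Q̄_B = 868.92 / 872.75 = 0.9956.

Q̄_A / Q̄_B ≈ 0.996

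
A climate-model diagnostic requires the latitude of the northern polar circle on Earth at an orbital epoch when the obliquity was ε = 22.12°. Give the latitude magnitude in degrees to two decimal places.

67.88°

The polar circle is the lowest latitude that experiences at least one full rotation of continuous daylight at the northern-summer solstice; it lies at |ϕ| = 90° − ε = 90° − 22.12° = 67.88°.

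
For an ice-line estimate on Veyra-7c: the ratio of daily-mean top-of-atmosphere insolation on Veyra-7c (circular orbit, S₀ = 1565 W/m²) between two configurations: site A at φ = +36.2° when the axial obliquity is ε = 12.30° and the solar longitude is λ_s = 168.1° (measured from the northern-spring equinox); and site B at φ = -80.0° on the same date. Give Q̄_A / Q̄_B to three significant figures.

Q̄_A / Q̄_B ≈ 7.64

— Configuration A (φ=+36.2°):
Solar declination: sin δ = sin ε · sin λ_s = sin 12.30° × sin 168.1° = 0.04393, so δ = +2.518°.
cos H₀ = −tan(+36.2°) tan(+2.518°) = -0.0322, H₀ = 1.6030 rad.
Bracket: H₀ sin φ sin δ + cos φ cos δ sin H₀ = 1.6030×0.59061×0.04393 + 0.80696×0.99903×0.99948 = 0.041591 + 0.805758 = 0.847349.
Q̄ = (S₀/π) × [bracket] = (1565/π) × 0.847349 = 422.11 W/m².
— Configuration B (φ=-80.0°):
cos H₀ = −tan(-80.0°) tan(+2.518°) = 0.2494, H₀ = 1.3188 rad.
Bracket: H₀ sin φ sin δ + cos φ cos δ sin H₀ = 1.3188×-0.98481×0.04393 + 0.17365×0.99903×0.96841 = -0.057055 + 0.168001 = 0.110946.
Q̄ = (S₀/π) × [bracket] = (1565/π) × 0.110946 = 55.268 W/m².
Ratio Q̄_A / Q̄_B = 422.11 / 55.268 = 7.638.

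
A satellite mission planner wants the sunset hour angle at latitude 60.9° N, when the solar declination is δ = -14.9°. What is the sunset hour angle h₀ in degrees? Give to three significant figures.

h₀ = 61.4°

cos h₀ = −tan ϕ · tan δ = −tan(+60.9°) × tan(-14.900°) = 0.4781, so h₀ = 1.0724 rad = 61.44°.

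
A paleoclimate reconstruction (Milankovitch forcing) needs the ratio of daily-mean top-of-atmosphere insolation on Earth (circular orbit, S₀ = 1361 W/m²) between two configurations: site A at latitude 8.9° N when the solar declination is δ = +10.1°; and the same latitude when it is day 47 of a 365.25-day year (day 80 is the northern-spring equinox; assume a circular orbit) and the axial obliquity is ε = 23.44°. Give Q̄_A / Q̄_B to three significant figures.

— Configuration A (φ=+8.9°):
cos H₀ = −tan(+8.9°) tan(+10.100°) = -0.0279, H₀ = 1.5987 rad.
Bracket: H₀ sin φ sin δ + cos φ cos δ sin H₀ = 1.5987×0.15471×0.17537 + 0.98796×0.98450×0.99961 = 0.043375 + 0.972267 = 1.015642.
Q̄ = (S₀/π) × [bracket] = (1361/π) × 1.015642 = 440.00 W/m².
— Configuration B (φ=+8.9°):
Solar longitude: λ_s = 360° × (47 − 80)/365.25 = -32.526°, i.e. -32.526° + 360° = 327.474°.
sin δ = sin 23.44° × sin 327.474° = -0.21388, so δ = -12.350°.
cos H₀ = −tan(+8.9°) tan(-12.350°) = 0.0343, H₀ = 1.5365 rad.
Bracket: H₀ sin φ sin δ + cos φ cos δ sin H₀ = 1.5365×0.15471×-0.21388 + 0.98796×0.97686×0.99941 = -0.050842 + 0.964529 = 0.913687.
Q̄ = (S₀/π) × [bracket] = (1361/π) × 0.913687 = 395.83 W/m².
Ratio Q̄_A / Q̄_B = 440.00 / 395.83 = 1.112.

Q̄_A / Q̄_B ≈ 1.11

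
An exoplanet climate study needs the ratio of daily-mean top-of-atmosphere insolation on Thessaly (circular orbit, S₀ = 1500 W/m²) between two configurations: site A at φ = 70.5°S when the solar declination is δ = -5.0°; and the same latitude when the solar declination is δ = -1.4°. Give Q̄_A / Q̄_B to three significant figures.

— Configuration A (φ=-70.5°):
cos H₀ = −tan(-70.5°) tan(-5.000°) = -0.2471, H₀ = 1.8204 rad.
Bracket: H₀ sin φ sin δ + cos φ cos δ sin H₀ = 1.8204×-0.94264×-0.08716 + 0.33381×0.99619×0.96900 = 0.149565 + 0.322230 = 0.471795.
Q̄ = (S₀/π) × [bracket] = (1500/π) × 0.471795 = 225.27 W/m².
— Configuration B (φ=-70.5°):
cos H₀ = −tan(-70.5°) tan(-1.400°) = -0.0690, H₀ = 1.6399 rad.
Bracket: H₀ sin φ sin δ + cos φ cos δ sin H₀ = 1.6399×-0.94264×-0.02443 + 0.33381×0.99970×0.99762 = 0.037765 + 0.332916 = 0.370681.
Q̄ = (S₀/π) × [bracket] = (1500/π) × 0.370681 = 176.99 W/m².
Ratio Q̄_A / Q̄_B = 225.27 / 176.99 = 1.273.

Q̄_A / Q̄_B ≈ 1.27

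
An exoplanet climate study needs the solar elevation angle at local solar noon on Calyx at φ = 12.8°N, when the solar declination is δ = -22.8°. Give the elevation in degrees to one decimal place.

54.4°

At local noon the hour angle is zero, so the zenith angle equals |φ − δ| = |+12.8° − (-22.800°)| = 35.600°.
Elevation = 90° − 35.600° = 54.4°.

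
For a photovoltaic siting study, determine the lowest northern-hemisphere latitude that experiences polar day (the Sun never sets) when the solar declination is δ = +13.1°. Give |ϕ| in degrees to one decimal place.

Polar day requires cos h₀ = −tan ϕ tan δ ≤ −1, i.e. tan ϕ tan δ ≥ 1.
The boundary is |tan ϕ| · |tan δ| = 1, so |ϕ| = 90° − |δ| = 90° − 13.1° = 76.9° in the northern hemisphere.

|ϕ| = 76.9°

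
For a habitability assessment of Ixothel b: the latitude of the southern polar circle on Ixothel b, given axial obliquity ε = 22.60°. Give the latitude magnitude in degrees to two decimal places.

67.40°

The polar circle is the lowest latitude that experiences at least one full rotation of continuous darkness at the northern-summer solstice; it lies at |ϕ| = 90° − ε = 90° − 22.60° = 67.40°.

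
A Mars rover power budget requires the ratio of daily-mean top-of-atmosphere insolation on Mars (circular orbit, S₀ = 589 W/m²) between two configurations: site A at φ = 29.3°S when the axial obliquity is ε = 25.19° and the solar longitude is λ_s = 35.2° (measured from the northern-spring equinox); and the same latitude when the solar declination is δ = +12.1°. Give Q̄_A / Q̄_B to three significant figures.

— Configuration A (φ=-29.3°):
Solar declination: sin δ = sin ε · sin λ_s = sin 25.19° × sin 35.2° = 0.24534, so δ = +14.202°.
cos H₀ = −tan(-29.3°) tan(+14.202°) = 0.1420, H₀ = 1.4283 rad.
Bracket: H₀ sin φ sin δ + cos φ cos δ sin H₀ = 1.4283×-0.48938×0.24534 + 0.87207×0.96944×0.98986 = -0.171488 + 0.836847 = 0.665359.
Q̄ = (S₀/π) × [bracket] = (589/π) × 0.665359 = 124.74 W/m².
— Configuration B (φ=-29.3°):
cos H₀ = −tan(-29.3°) tan(+12.100°) = 0.1203, H₀ = 1.4502 rad.
Bracket: H₀ sin φ sin δ + cos φ cos δ sin H₀ = 1.4502×-0.48938×0.20962 + 0.87207×0.97778×0.99274 = -0.148767 + 0.846502 = 0.697735.
Q̄ = (S₀/π) × [bracket] = (589/π) × 0.697735 = 130.81 W/m².
Ratio Q̄_A / Q̄_B = 124.74 / 130.81 = 0.9536.

Q̄_A / Q̄_B ≈ 0.954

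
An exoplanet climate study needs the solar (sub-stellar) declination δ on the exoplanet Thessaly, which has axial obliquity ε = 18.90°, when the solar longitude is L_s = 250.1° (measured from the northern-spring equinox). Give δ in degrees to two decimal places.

δ = -17.73°

sin δ = sin ε · sin L_s = sin 18.90° × sin 250.1° = -0.304576.
δ = arcsin(-0.304576) = -17.73°.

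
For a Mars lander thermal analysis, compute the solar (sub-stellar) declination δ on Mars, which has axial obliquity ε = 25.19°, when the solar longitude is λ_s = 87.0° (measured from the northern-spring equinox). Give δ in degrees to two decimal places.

δ = +25.15°

sin δ = sin ε · sin λ_s = sin 25.19° × sin 87.0° = 0.425038.
δ = arcsin(0.425038) = +25.15°.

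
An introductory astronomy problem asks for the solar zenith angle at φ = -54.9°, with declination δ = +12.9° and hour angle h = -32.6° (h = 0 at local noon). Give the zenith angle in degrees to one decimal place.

cos θ_z = sin φ sin δ + cos φ cos δ cos h = -0.182652 + 0.472189 = 0.289537.
θ_z = arccos(0.289537) = 73.2°.

θ_z = 73.2°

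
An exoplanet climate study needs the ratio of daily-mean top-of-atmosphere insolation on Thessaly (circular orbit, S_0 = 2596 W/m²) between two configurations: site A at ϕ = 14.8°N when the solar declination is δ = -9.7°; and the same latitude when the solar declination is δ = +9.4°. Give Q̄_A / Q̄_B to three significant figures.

Q̄_A / Q̄_B ≈ 0.869

— Configuration A (ϕ=+14.8°):
cos h₀ = −tan(+14.8°) tan(-9.700°) = 0.0452, h₀ = 1.5256 rad.
Bracket: h₀ sin ϕ sin δ + cos ϕ cos δ sin h₀ = 1.5256×0.25545×-0.16849 + 0.96682×0.98570×0.99898 = -0.065663 + 0.952022 = 0.886359.
Q̄ = (S_0/π) × [bracket] = (2596/π) × 0.886359 = 732.43 W/m².
— Configuration B (ϕ=+14.8°):
cos h₀ = −tan(+14.8°) tan(+9.400°) = -0.0437, h₀ = 1.6146 rad.
Bracket: h₀ sin ϕ sin δ + cos ϕ cos δ sin h₀ = 1.6146×0.25545×0.16333 + 0.96682×0.98657×0.99904 = 0.067365 + 0.952920 = 1.020285.
Q̄ = (S_0/π) × [bracket] = (2596/π) × 1.020285 = 843.09 W/m².
Ratio Q̄_A / Q̄_B = 732.43 / 843.09 = 0.8687.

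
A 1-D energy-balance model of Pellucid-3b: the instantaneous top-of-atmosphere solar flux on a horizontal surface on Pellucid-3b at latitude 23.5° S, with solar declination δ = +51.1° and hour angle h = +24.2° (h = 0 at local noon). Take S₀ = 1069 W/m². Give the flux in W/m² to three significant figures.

230 W/m²

cos θ_z = sin φ sin δ + cos φ cos δ cos h = -0.310324 + 0.525272 = 0.214948.
Flux = S₀ · cos θ_z = 1069 × 0.214948 = 229.8 W/m².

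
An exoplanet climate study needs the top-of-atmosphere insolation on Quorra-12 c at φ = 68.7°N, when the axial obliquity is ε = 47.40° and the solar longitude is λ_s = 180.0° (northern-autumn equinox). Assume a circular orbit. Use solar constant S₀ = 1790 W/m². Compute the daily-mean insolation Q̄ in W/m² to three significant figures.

Solar declination: sin δ = sin ε · sin λ_s = sin 47.40° × sin 180.0° = 0.00000, so δ = +0.000°.
cos H₀ = −tan(+68.7°) tan(+0.000°) = -0.0000, H₀ = 1.5708 rad.
Bracket: H₀ sin φ sin δ + cos φ cos δ sin H₀ = 1.5708×0.93169×0.00000 + 0.36325×1.00000×1.00000 = 0.000000 + 0.363250 = 0.363250.
Q̄ = (S₀/π) × [bracket] = (1790/π) × 0.363250 = 207.0 W/m².

Q̄ ≈ 207 W/m²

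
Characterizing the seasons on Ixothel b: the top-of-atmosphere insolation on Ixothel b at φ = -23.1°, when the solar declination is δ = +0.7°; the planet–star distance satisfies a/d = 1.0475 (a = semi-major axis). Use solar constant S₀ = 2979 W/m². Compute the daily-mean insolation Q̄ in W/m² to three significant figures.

Q̄ ≈ 949 W/m²

cos H₀ = −tan(-23.1°) tan(+0.700°) = 0.0052, H₀ = 1.5656 rad.
Bracket: H₀ sin φ sin δ + cos φ cos δ sin H₀ = 1.5656×-0.39234×0.01222 + 0.91982×0.99993×0.99999 = -0.007506 + 0.919746 = 0.912240.
Inverse-square distance factor (a/d)² = 1.0475² = 1.097256.
Q̄ = (S₀/π) × 1.097256 × [bracket] = (2979/π) × 1.097256 × 0.912240 = 949.2 W/m².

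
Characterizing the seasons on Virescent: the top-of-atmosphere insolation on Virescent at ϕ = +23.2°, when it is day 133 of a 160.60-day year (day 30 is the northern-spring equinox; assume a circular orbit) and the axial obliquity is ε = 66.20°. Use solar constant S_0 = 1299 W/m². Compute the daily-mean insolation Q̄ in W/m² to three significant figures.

Q̄ ≈ 111 W/m²

Solar longitude: L_s = 360° × (133 − 30)/160.60 = 230.884°.
sin δ = sin 66.20° × sin 230.884° = -0.70989, so δ = -45.226°.
cos h₀ = −tan(+23.2°) tan(-45.226°) = 0.4320, h₀ = 1.1241 rad.
Bracket: h₀ sin ϕ sin δ + cos ϕ cos δ sin h₀ = 1.1241×0.39394×-0.70989 + 0.91914×0.70431×0.90188 = -0.314359 + 0.583841 = 0.269482.
Q̄ = (S_0/π) × [bracket] = (1299/π) × 0.269482 = 111.4 W/m².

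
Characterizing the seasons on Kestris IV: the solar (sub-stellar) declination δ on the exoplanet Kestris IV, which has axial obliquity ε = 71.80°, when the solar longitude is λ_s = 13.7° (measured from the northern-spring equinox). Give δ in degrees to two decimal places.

sin δ = sin ε · sin λ_s = sin 71.80° × sin 13.7° = 0.224990.
δ = arcsin(0.224990) = +13.00°.

δ = +13.00°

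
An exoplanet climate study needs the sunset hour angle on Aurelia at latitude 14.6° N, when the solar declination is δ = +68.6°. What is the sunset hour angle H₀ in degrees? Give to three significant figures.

H₀ = 132°

cos H₀ = −tan φ · tan δ = −tan(+14.6°) × tan(+68.600°) = -0.6647, so H₀ = 2.2978 rad = 131.66°.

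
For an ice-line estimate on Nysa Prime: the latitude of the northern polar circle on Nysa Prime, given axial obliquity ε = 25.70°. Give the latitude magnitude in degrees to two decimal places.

The polar circle is the lowest latitude that experiences at least one full rotation of continuous daylight at the northern-summer solstice; it lies at |ϕ| = 90° − ε = 90° − 25.70° = 64.30°.

64.30°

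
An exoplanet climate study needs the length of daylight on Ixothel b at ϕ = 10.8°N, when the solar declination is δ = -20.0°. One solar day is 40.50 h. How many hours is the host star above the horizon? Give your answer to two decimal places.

cos h₀ = −tan ϕ · tan δ = −tan(+10.8°) × tan(-20.000°) = 0.0694, so h₀ = 1.5013 rad = 86.02°.
Daylight = 2h₀/(2π) × 40.50 h = (1.5013/π) × 40.50 = 19.35 h.

19.35 h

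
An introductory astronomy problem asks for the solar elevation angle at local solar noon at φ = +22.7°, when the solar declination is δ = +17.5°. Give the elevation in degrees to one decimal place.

At local noon the hour angle is zero, so the zenith angle equals |φ − δ| = |+22.7° − (+17.500°)| = 5.200°.
Elevation = 90° − 5.200° = 84.8°.

84.8°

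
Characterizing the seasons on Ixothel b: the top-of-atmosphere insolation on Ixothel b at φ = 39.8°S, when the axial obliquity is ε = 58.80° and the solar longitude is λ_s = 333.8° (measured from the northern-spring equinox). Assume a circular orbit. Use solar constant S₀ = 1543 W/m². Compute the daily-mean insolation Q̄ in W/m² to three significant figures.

Solar declination: sin δ = sin ε · sin λ_s = sin 58.80° × sin 333.8° = -0.37765, so δ = -22.188°.
cos H₀ = −tan(-39.8°) tan(-22.188°) = -0.3398, H₀ = 1.9175 rad.
Bracket: H₀ sin φ sin δ + cos φ cos δ sin H₀ = 1.9175×-0.64011×-0.37765 + 0.76828×0.92595×0.94049 = 0.463532 + 0.669054 = 1.132586.
Q̄ = (S₀/π) × [bracket] = (1543/π) × 1.132586 = 556.3 W/m².

Q̄ ≈ 556 W/m²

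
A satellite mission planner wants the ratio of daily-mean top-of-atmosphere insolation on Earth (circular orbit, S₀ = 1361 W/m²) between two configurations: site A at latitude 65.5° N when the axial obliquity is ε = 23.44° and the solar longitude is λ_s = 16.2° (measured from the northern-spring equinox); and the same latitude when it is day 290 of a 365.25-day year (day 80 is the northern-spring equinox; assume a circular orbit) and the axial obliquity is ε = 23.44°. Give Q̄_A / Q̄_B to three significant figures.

— Configuration A (φ=+65.5°):
Solar declination: sin δ = sin ε · sin λ_s = sin 23.44° × sin 16.2° = 0.11098, so δ = +6.372°.
cos H₀ = −tan(+65.5°) tan(+6.372°) = -0.2450, H₀ = 1.8184 rad.
Bracket: H₀ sin φ sin δ + cos φ cos δ sin H₀ = 1.8184×0.90996×0.11098 + 0.41469×0.99382×0.96951 = 0.183635 + 0.399561 = 0.583196.
Q̄ = (S₀/π) × [bracket] = (1361/π) × 0.583196 = 252.65 W/m².
— Configuration B (φ=+65.5°):
Solar longitude: λ_s = 360° × (290 − 80)/365.25 = 206.982°.
sin δ = sin 23.44° × sin 206.982° = -0.18048, so δ = -10.398°.
cos H₀ = −tan(+65.5°) tan(-10.398°) = 0.4026, H₀ = 1.1564 rad.
Bracket: H₀ sin φ sin δ + cos φ cos δ sin H₀ = 1.1564×0.90996×-0.18048 + 0.41469×0.98358×0.91536 = -0.189915 + 0.373358 = 0.183443.
Q̄ = (S₀/π) × [bracket] = (1361/π) × 0.183443 = 79.471 W/m².
Ratio Q̄_A / Q̄_B = 252.65 / 79.471 = 3.179.

Q̄_A / Q̄_B ≈ 3.18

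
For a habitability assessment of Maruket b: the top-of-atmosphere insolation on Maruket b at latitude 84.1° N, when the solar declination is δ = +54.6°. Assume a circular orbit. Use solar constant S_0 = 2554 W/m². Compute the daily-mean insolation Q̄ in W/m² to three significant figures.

cos h₀ = −tan(+84.1°) tan(+54.600°) = -13.6166 ≤ −1 ⇒ polar day, h₀ = π.
Bracket: h₀ sin ϕ sin δ + cos ϕ cos δ sin h₀ = 3.1416×0.99470×0.81513 + 0.10279×0.57928×0.00000 = 2.547240 + 0.000000 = 2.547240.
Q̄ = (S_0/π) × [bracket] = (2554/π) × 2.547240 = 2071 W/m².

Q̄ ≈ 2.07e+03 W/m²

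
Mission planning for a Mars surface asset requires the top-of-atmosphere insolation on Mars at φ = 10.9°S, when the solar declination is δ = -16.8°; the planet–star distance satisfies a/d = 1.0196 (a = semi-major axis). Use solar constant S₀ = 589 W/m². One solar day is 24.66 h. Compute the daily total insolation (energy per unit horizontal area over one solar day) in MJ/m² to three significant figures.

cos H₀ = −tan(-10.9°) tan(-16.800°) = -0.0581, H₀ = 1.6290 rad.
Bracket: H₀ sin φ sin δ + cos φ cos δ sin H₀ = 1.6290×-0.18910×-0.28903 + 0.98196×0.95732×0.99831 = 0.089034 + 0.938461 = 1.027495.
Inverse-square distance factor (a/d)² = 1.0196² = 1.039584.
Q̄ = (S₀/π) × 1.039584 × [bracket] = (589/π) × 1.039584 × 1.027495 = 200.26 W/m².
Daily total = Q̄ × 24.66 h × 3600 s/h = 200.26 × 24.66 × 3600 / 10⁶ = 17.78 MJ/m².

17.8 MJ/m²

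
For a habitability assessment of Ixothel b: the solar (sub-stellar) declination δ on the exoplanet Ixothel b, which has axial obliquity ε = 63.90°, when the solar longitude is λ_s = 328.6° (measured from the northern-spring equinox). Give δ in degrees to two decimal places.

δ = -27.90°

sin δ = sin ε · sin λ_s = sin 63.90° × sin 328.6° = -0.467881.
δ = arcsin(-0.467881) = -27.90°.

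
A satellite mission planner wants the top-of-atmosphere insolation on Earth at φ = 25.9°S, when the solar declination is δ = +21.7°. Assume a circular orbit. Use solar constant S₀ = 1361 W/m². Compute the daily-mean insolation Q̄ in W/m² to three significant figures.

Q̄ ≈ 259 W/m²

cos H₀ = −tan(-25.9°) tan(+21.700°) = 0.1932, H₀ = 1.3763 rad.
Bracket: H₀ sin φ sin δ + cos φ cos δ sin H₀ = 1.3763×-0.43680×0.36975 + 0.89956×0.92913×0.98115 = -0.222282 + 0.820053 = 0.597771.
Q̄ = (S₀/π) × [bracket] = (1361/π) × 0.597771 = 259.0 W/m².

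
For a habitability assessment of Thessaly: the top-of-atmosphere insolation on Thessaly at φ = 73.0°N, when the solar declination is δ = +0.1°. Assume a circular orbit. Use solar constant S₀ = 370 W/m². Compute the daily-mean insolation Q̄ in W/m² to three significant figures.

cos H₀ = −tan(+73.0°) tan(+0.100°) = -0.0057, H₀ = 1.5765 rad.
Bracket: H₀ sin φ sin δ + cos φ cos δ sin H₀ = 1.5765×0.95630×0.00175 + 0.29237×1.00000×0.99998 = 0.002638 + 0.292364 = 0.295002.
Q̄ = (S₀/π) × [bracket] = (370/π) × 0.295002 = 34.74 W/m².

Q̄ ≈ 34.7 W/m²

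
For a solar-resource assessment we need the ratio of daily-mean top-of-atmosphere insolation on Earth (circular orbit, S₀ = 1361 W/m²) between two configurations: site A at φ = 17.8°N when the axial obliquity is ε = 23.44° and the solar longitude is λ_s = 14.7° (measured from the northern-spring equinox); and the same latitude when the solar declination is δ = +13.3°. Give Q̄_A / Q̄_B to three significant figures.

Q̄_A / Q̄_B ≈ 0.958

— Configuration A (φ=+17.8°):
Solar declination: sin δ = sin ε · sin λ_s = sin 23.44° × sin 14.7° = 0.10094, so δ = +5.793°.
cos H₀ = −tan(+17.8°) tan(+5.793°) = -0.0326, H₀ = 1.6034 rad.
Bracket: H₀ sin φ sin δ + cos φ cos δ sin H₀ = 1.6034×0.30570×0.10094 + 0.95213×0.99489×0.99947 = 0.049477 + 0.946763 = 0.996240.
Q̄ = (S₀/π) × [bracket] = (1361/π) × 0.996240 = 431.59 W/m².
— Configuration B (φ=+17.8°):
cos H₀ = −tan(+17.8°) tan(+13.300°) = -0.0759, H₀ = 1.6468 rad.
Bracket: H₀ sin φ sin δ + cos φ cos δ sin H₀ = 1.6468×0.30570×0.23005 + 0.95213×0.97318×0.99712 = 0.115813 + 0.923925 = 1.039738.
Q̄ = (S₀/π) × [bracket] = (1361/π) × 1.039738 = 450.44 W/m².
Ratio Q̄_A / Q̄_B = 431.59 / 450.44 = 0.9582.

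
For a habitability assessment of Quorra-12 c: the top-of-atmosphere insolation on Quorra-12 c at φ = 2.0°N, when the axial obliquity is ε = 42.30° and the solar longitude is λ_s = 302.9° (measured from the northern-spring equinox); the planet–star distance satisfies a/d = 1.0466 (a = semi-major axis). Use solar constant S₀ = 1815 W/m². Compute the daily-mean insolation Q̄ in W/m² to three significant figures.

Solar declination: sin δ = sin ε · sin λ_s = sin 42.30° × sin 302.9° = -0.56507, so δ = -34.407°.
cos H₀ = −tan(+2.0°) tan(-34.407°) = 0.0239, H₀ = 1.5469 rad.
Bracket: H₀ sin φ sin δ + cos φ cos δ sin H₀ = 1.5469×0.03490×-0.56507 + 0.99939×0.82504×0.99971 = -0.030506 + 0.824298 = 0.793792.
Inverse-square distance factor (a/d)² = 1.0466² = 1.095372.
Q̄ = (S₀/π) × 1.095372 × [bracket] = (1815/π) × 1.095372 × 0.793792 = 502.3 W/m².

Q̄ ≈ 502 W/m²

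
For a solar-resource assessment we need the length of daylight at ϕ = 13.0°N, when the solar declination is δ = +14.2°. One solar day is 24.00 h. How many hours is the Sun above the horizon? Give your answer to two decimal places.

cos h₀ = −tan ϕ · tan δ = −tan(+13.0°) × tan(+14.200°) = -0.0584, so h₀ = 1.6292 rad = 93.35°.
Daylight = 2h₀/(2π) × 24.00 h = (1.6292/π) × 24.00 = 12.45 h.

12.45 h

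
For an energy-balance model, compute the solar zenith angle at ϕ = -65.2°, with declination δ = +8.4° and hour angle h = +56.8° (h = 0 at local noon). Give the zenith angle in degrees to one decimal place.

cos θ_z = sin ϕ sin δ + cos ϕ cos δ cos h = -0.132611 + 0.227213 = 0.094602.
θ_z = arccos(0.094602) = 84.6°.

θ_z = 84.6°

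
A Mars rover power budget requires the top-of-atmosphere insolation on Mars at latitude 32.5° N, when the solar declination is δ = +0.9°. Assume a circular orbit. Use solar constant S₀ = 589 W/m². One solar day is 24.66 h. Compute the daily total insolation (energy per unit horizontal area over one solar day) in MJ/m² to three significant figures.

14.3 MJ/m²

cos H₀ = −tan(+32.5°) tan(+0.900°) = -0.0100, H₀ = 1.5808 rad.
Bracket: H₀ sin φ sin δ + cos φ cos δ sin H₀ = 1.5808×0.53730×0.01571 + 0.84339×0.99988×0.99995 = 0.013344 + 0.843247 = 0.856591.
Q̄ = (S₀/π) × [bracket] = (589/π) × 0.856591 = 160.60 W/m².
Daily total = Q̄ × 24.66 h × 3600 s/h = 160.60 × 24.66 × 3600 / 10⁶ = 14.26 MJ/m².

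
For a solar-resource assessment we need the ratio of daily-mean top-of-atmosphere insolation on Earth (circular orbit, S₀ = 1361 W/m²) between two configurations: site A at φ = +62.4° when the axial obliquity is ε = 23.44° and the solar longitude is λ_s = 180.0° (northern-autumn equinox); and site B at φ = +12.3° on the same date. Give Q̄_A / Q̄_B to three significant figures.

Q̄_A / Q̄_B ≈ 0.474

— Configuration A (φ=+62.4°):
Solar declination: sin δ = sin ε · sin λ_s = sin 23.44° × sin 180.0° = 0.00000, so δ = +0.000°.
cos H₀ = −tan(+62.4°) tan(+0.000°) = -0.0000, H₀ = 1.5708 rad.
Bracket: H₀ sin φ sin δ + cos φ cos δ sin H₀ = 1.5708×0.88620×0.00000 + 0.46330×1.00000×1.00000 = 0.000000 + 0.463300 = 0.463300.
Q̄ = (S₀/π) × [bracket] = (1361/π) × 0.463300 = 200.71 W/m².
— Configuration B (φ=+12.3°):
cos H₀ = −tan(+12.3°) tan(+0.000°) = -0.0000, H₀ = 1.5708 rad.
Bracket: H₀ sin φ sin δ + cos φ cos δ sin H₀ = 1.5708×0.21303×0.00000 + 0.97705×1.00000×1.00000 = 0.000000 + 0.977050 = 0.977050.
Q̄ = (S₀/π) × [bracket] = (1361/π) × 0.977050 = 423.28 W/m².
Ratio Q̄_A / Q̄_B = 200.71 / 423.28 = 0.4742.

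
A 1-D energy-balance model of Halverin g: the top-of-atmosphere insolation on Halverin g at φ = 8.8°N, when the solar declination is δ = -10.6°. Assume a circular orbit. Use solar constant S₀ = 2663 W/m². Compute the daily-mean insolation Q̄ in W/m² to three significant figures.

cos H₀ = −tan(+8.8°) tan(-10.600°) = 0.0290, H₀ = 1.5418 rad.
Bracket: H₀ sin φ sin δ + cos φ cos δ sin H₀ = 1.5418×0.15299×-0.18395 + 0.98823×0.98294×0.99958 = -0.043390 + 0.970963 = 0.927573.
Q̄ = (S₀/π) × [bracket] = (2663/π) × 0.927573 = 786.3 W/m².

Q̄ ≈ 786 W/m²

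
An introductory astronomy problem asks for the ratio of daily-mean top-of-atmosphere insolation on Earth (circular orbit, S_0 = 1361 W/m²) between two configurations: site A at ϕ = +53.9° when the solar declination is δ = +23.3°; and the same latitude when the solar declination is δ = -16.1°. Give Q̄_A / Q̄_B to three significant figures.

Q̄_A / Q̄_B ≈ 4.40

— Configuration A (ϕ=+53.9°):
cos h₀ = −tan(+53.9°) tan(+23.300°) = -0.5906, h₀ = 2.2026 rad.
Bracket: h₀ sin ϕ sin δ + cos ϕ cos δ sin h₀ = 2.2026×0.80799×0.39555 + 0.58920×0.91845×0.80697 = 0.703952 + 0.436692 = 1.140644.
Q̄ = (S_0/π) × [bracket] = (1361/π) × 1.140644 = 494.15 W/m².
— Configuration B (ϕ=+53.9°):
cos h₀ = −tan(+53.9°) tan(-16.100°) = 0.3958, h₀ = 1.1638 rad.
Bracket: h₀ sin ϕ sin δ + cos ϕ cos δ sin h₀ = 1.1638×0.80799×-0.27731 + 0.58920×0.96078×0.91833 = -0.260765 + 0.519859 = 0.259094.
Q̄ = (S_0/π) × [bracket] = (1361/π) × 0.259094 = 112.24 W/m².
Ratio Q̄_A / Q̄_B = 494.15 / 112.24 = 4.403.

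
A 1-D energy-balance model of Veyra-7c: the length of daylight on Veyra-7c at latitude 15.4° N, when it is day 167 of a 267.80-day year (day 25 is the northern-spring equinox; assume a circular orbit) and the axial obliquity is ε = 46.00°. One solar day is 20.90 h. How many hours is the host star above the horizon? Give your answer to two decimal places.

10.20 h

Solar longitude: λ_s = 360° × (167 − 25)/267.80 = 190.889°.
sin δ = sin 46.00° × sin 190.889° = -0.13588, so δ = -7.810°.
cos H₀ = −tan φ · tan δ = −tan(+15.4°) × tan(-7.810°) = 0.0378, so H₀ = 1.5330 rad = 87.83°.
Daylight = 2H₀/(2π) × 20.90 h = (1.5330/π) × 20.90 = 10.20 h.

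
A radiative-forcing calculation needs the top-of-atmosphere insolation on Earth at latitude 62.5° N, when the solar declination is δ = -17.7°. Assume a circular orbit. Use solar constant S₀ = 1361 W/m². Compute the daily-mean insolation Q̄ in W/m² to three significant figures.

cos H₀ = −tan(+62.5°) tan(-17.700°) = 0.6131, H₀ = 0.9109 rad.
Bracket: H₀ sin φ sin δ + cos φ cos δ sin H₀ = 0.9109×0.88701×-0.30403 + 0.46175×0.95266×0.79003 = -0.245649 + 0.347527 = 0.101878.
Q̄ = (S₀/π) × [bracket] = (1361/π) × 0.101878 = 44.14 W/m².

Q̄ ≈ 44.1 W/m²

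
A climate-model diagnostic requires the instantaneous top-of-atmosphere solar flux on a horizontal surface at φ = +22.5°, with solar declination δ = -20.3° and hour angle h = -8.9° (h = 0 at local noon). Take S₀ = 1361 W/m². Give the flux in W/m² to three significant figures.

cos θ_z = sin φ sin δ + cos φ cos δ cos h = -0.132767 + 0.856064 = 0.723297.
Flux = S₀ · cos θ_z = 1361 × 0.723297 = 984.4 W/m².

984 W/m²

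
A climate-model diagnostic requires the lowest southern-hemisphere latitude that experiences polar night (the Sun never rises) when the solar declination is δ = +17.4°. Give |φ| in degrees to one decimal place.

Polar night requires cos H₀ = −tan φ tan δ ≥ 1, i.e. tan φ tan δ ≤ −1.
The boundary is |tan φ| · |tan δ| = 1, so |φ| = 90° − |δ| = 90° − 17.4° = 72.6° in the southern hemisphere.

|φ| = 72.6°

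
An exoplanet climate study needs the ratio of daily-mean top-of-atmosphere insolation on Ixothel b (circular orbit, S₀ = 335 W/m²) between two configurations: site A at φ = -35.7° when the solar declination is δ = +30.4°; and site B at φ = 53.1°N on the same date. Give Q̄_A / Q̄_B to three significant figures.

Q̄_A / Q̄_B ≈ 0.227

— Configuration A (φ=-35.7°):
cos H₀ = −tan(-35.7°) tan(+30.400°) = 0.4216, H₀ = 1.1356 rad.
Bracket: H₀ sin φ sin δ + cos φ cos δ sin H₀ = 1.1356×-0.58354×0.50603 + 0.81208×0.86251×0.90679 = -0.335330 + 0.635140 = 0.299810.
Q̄ = (S₀/π) × [bracket] = (335/π) × 0.299810 = 31.970 W/m².
— Configuration B (φ=+53.1°):
cos H₀ = −tan(+53.1°) tan(+30.400°) = -0.7814, H₀ = 2.4677 rad.
Bracket: H₀ sin φ sin δ + cos φ cos δ sin H₀ = 2.4677×0.79968×0.50603 + 0.60042×0.86251×0.62402 = 0.998585 + 0.323160 = 1.321745.
Q̄ = (S₀/π) × [bracket] = (335/π) × 1.321745 = 140.94 W/m².
Ratio Q̄_A / Q̄_B = 31.970 / 140.94 = 0.2268.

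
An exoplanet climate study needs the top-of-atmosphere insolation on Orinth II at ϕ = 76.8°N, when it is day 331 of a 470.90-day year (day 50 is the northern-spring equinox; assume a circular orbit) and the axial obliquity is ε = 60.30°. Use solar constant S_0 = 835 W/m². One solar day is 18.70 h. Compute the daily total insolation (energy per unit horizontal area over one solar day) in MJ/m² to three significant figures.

Solar longitude: L_s = 360° × (331 − 50)/470.90 = 214.823°.
sin δ = sin 60.30° × sin 214.823° = -0.49602, so δ = -29.737°.
cos h₀ = −tan(+76.8°) tan(-29.737°) = 2.4355 ≥ 1 ⇒ polar night, h₀ = 0 and Q̄ = 0.
Daily total = Q̄ × 18.70 h × 3600 s/h = 0.00 MJ/m².

0.00 MJ/m²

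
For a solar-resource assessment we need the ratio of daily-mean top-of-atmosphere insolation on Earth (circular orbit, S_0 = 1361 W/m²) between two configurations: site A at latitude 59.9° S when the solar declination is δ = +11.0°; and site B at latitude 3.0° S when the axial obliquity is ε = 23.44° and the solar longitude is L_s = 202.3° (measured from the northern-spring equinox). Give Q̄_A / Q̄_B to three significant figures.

Q̄_A / Q̄_B ≈ 0.261

— Configuration A (ϕ=-59.9°):
cos h₀ = −tan(-59.9°) tan(+11.000°) = 0.3353, h₀ = 1.2288 rad.
Bracket: h₀ sin ϕ sin δ + cos ϕ cos δ sin h₀ = 1.2288×-0.86515×0.19081 + 0.50151×0.98163×0.94210 = -0.202849 + 0.463793 = 0.260944.
Q̄ = (S_0/π) × [bracket] = (1361/π) × 0.260944 = 113.05 W/m².
— Configuration B (ϕ=-3.0°):
Solar declination: sin δ = sin ε · sin L_s = sin 23.44° × sin 202.3° = -0.15094, so δ = -8.682°.
cos h₀ = −tan(-3.0°) tan(-8.682°) = -0.0080, h₀ = 1.5788 rad.
Bracket: h₀ sin ϕ sin δ + cos ϕ cos δ sin h₀ = 1.5788×-0.05234×-0.15094 + 0.99863×0.98854×0.99997 = 0.012473 + 0.987156 = 0.999629.
Q̄ = (S_0/π) × [bracket] = (1361/π) × 0.999629 = 433.06 W/m².
Ratio Q̄_A / Q̄_B = 113.05 / 433.06 = 0.2610.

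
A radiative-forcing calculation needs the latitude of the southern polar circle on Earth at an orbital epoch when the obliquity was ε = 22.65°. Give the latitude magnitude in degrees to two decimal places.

The polar circle is the lowest latitude that experiences at least one full rotation of continuous darkness at the northern-summer solstice; it lies at |φ| = 90° − ε = 90° − 22.65° = 67.35°.

67.35°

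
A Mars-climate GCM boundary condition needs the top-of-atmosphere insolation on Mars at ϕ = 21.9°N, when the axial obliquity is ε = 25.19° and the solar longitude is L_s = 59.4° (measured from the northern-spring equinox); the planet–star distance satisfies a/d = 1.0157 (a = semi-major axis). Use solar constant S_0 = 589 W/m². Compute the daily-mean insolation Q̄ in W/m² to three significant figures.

Solar declination: sin δ = sin ε · sin L_s = sin 25.19° × sin 59.4° = 0.36635, so δ = +21.491°.
cos h₀ = −tan(+21.9°) tan(+21.491°) = -0.1583, h₀ = 1.7297 rad.
Bracket: h₀ sin ϕ sin δ + cos ϕ cos δ sin h₀ = 1.7297×0.37299×0.36635 + 0.92784×0.93048×0.98739 = 0.236355 + 0.852450 = 1.088805.
Inverse-square distance factor (a/d)² = 1.0157² = 1.031646.
Q̄ = (S_0/π) × 1.031646 × [bracket] = (589/π) × 1.031646 × 1.088805 = 210.6 W/m².

Q̄ ≈ 211 W/m²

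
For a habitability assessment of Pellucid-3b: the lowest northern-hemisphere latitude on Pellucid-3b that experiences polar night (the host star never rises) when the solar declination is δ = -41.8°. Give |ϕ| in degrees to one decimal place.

Polar night requires cos h₀ = −tan ϕ tan δ ≥ 1, i.e. tan ϕ tan δ ≤ −1.
The boundary is |tan ϕ| · |tan δ| = 1, so |ϕ| = 90° − |δ| = 90° − 41.8° = 48.2° in the northern hemisphere.

|ϕ| = 48.2°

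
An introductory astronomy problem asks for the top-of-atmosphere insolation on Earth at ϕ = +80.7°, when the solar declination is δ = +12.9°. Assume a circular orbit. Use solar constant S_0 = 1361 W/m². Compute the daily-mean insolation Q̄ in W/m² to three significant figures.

Q̄ ≈ 300 W/m²

cos h₀ = −tan(+80.7°) tan(+12.900°) = -1.3986 ≤ −1 ⇒ polar day, h₀ = π.
Bracket: h₀ sin ϕ sin δ + cos ϕ cos δ sin h₀ = 3.1416×0.98686×0.22325 + 0.16160×0.97476×0.00000 = 0.692146 + 0.000000 = 0.692146.
Q̄ = (S_0/π) × [bracket] = (1361/π) × 0.692146 = 299.9 W/m².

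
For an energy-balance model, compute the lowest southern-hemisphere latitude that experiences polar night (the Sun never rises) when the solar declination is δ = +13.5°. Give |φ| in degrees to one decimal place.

|φ| = 76.5°

Polar night requires cos H₀ = −tan φ tan δ ≥ 1, i.e. tan φ tan δ ≤ −1.
The boundary is |tan φ| · |tan δ| = 1, so |φ| = 90° − |δ| = 90° − 13.5° = 76.5° in the southern hemisphere.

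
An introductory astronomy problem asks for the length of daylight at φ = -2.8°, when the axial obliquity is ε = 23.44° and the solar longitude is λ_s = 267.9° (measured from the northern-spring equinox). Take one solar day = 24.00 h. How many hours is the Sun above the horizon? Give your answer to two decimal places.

12.16 h

Solar declination: sin δ = sin ε · sin λ_s = sin 23.44° × sin 267.9° = -0.39752, so δ = -23.423°.
cos H₀ = −tan φ · tan δ = −tan(-2.8°) × tan(-23.423°) = -0.0212, so H₀ = 1.5920 rad = 91.21°.
Daylight = 2H₀/(2π) × 24.00 h = (1.5920/π) × 24.00 = 12.16 h.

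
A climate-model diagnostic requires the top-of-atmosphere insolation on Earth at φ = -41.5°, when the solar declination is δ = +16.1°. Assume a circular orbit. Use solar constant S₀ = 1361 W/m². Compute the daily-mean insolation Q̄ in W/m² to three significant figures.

Q̄ ≈ 197 W/m²

cos H₀ = −tan(-41.5°) tan(+16.100°) = 0.2554, H₀ = 1.3126 rad.
Bracket: H₀ sin φ sin δ + cos φ cos δ sin H₀ = 1.3126×-0.66262×0.27731 + 0.74896×0.96078×0.96685 = -0.241192 + 0.695732 = 0.454540.
Q̄ = (S₀/π) × [bracket] = (1361/π) × 0.454540 = 196.9 W/m².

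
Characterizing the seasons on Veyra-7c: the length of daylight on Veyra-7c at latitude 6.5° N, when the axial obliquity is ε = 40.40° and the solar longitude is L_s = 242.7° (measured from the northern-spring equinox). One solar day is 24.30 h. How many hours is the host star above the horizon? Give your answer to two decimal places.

11.53 h

Solar declination: sin δ = sin ε · sin L_s = sin 40.40° × sin 242.7° = -0.57593, so δ = -35.165°.
cos h₀ = −tan ϕ · tan δ = −tan(+6.5°) × tan(-35.165°) = 0.0803, so h₀ = 1.4904 rad = 85.40°.
Daylight = 2h₀/(2π) × 24.30 h = (1.4904/π) × 24.30 = 11.53 h.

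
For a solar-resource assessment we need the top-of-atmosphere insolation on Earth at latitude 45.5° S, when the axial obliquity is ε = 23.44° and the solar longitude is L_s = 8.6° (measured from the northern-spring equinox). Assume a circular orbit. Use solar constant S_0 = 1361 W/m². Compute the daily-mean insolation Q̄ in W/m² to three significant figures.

Q̄ ≈ 275 W/m²

Solar declination: sin δ = sin ε · sin L_s = sin 23.44° × sin 8.6° = 0.05948, so δ = +3.410°.
cos h₀ = −tan(-45.5°) tan(+3.410°) = 0.0606, h₀ = 1.5101 rad.
Bracket: h₀ sin ϕ sin δ + cos ϕ cos δ sin h₀ = 1.5101×-0.71325×0.05948 + 0.70091×0.99823×0.99816 = -0.064065 + 0.698382 = 0.634317.
Q̄ = (S_0/π) × [bracket] = (1361/π) × 0.634317 = 274.8 W/m².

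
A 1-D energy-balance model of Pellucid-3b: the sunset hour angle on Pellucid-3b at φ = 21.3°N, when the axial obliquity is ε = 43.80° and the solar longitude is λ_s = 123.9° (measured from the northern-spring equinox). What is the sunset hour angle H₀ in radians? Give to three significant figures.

H₀ = 1.85 rad

Solar declination: sin δ = sin ε · sin λ_s = sin 43.80° × sin 123.9° = 0.57449, so δ = +35.064°.
cos H₀ = −tan φ · tan δ = −tan(+21.3°) × tan(+35.064°) = -0.2736, so H₀ = 1.8480 rad = 105.88°.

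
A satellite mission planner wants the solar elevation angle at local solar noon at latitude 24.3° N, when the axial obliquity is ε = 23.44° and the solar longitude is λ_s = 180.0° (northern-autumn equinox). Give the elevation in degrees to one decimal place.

Solar declination: sin δ = sin ε · sin λ_s = sin 23.44° × sin 180.0° = 0.00000, so δ = +0.000°.
At local noon the hour angle is zero, so the zenith angle equals |φ − δ| = |+24.3° − (+0.000°)| = 24.300°.
Elevation = 90° − 24.300° = 65.7°.

65.7°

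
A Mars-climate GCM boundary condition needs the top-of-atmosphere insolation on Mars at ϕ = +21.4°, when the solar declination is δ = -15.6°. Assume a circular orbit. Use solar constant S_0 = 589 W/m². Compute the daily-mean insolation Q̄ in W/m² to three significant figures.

Q̄ ≈ 140 W/m²

cos h₀ = −tan(+21.4°) tan(-15.600°) = 0.1094, h₀ = 1.4612 rad.
Bracket: h₀ sin ϕ sin δ + cos ϕ cos δ sin h₀ = 1.4612×0.36488×-0.26892 + 0.93106×0.96316×0.99400 = -0.143378 + 0.891379 = 0.748001.
Q̄ = (S_0/π) × [bracket] = (589/π) × 0.748001 = 140.2 W/m².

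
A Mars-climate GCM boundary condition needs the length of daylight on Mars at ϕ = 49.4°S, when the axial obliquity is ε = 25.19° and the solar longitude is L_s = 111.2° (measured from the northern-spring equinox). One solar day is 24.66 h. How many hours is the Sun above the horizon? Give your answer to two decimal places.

Solar declination: sin δ = sin ε · sin L_s = sin 25.19° × sin 111.2° = 0.39682, so δ = +23.379°.
cos h₀ = −tan ϕ · tan δ = −tan(-49.4°) × tan(+23.379°) = 0.5044, so h₀ = 1.0421 rad = 59.71°.
Daylight = 2h₀/(2π) × 24.66 h = (1.0421/π) × 24.66 = 8.18 h.

8.18 h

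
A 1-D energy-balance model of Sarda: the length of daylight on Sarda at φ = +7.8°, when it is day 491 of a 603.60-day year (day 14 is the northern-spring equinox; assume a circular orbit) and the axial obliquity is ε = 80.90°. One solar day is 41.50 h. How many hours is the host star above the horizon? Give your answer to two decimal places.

Solar longitude: λ_s = 360° × (491 − 14)/603.60 = 284.493°.
sin δ = sin 80.90° × sin 284.493° = -0.95599, so δ = -72.939°.
cos H₀ = −tan φ · tan δ = −tan(+7.8°) × tan(-72.939°) = 0.4463, so H₀ = 1.1081 rad = 63.49°.
Daylight = 2H₀/(2π) × 41.50 h = (1.1081/π) × 41.50 = 14.64 h.

14.64 h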